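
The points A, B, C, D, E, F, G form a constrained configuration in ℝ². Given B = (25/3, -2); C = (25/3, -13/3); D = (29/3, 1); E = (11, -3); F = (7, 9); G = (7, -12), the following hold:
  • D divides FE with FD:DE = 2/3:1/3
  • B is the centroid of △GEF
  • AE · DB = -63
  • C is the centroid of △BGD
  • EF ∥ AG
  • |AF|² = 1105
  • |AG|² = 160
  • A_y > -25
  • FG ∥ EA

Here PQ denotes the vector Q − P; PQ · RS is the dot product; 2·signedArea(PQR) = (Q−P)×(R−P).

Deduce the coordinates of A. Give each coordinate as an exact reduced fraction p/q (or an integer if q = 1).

A = (11, -24)

1. A_x = 11  [EF ∥ AG ∩ FG ∥ EA]
2. A_y = -24  [EF ∥ AG ∩ FG ∥ EA]
   → A = (11, -24)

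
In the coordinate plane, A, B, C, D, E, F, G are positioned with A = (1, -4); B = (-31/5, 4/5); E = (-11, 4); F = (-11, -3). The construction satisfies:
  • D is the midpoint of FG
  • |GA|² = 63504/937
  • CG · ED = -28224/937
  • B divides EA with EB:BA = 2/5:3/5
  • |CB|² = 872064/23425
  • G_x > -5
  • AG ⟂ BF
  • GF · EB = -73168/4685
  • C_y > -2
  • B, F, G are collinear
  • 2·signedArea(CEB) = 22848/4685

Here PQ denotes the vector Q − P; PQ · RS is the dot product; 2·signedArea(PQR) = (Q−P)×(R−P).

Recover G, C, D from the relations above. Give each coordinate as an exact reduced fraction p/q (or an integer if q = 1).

1. G_x = -3851/937  [B, F, G are collinear ∩ AG ⟂ BF]
2. G_y = 2300/937  [B, F, G are collinear ∩ AG ⟂ BF]
   → G = (-3851/937, 2300/937)
3. D_x = -7079/937  [D is the midpoint of FG]
4. D_y = -511/1874  [D is the midpoint of FG]
   → D = (-7079/937, -511/1874)
5. C_x = -659/937  [CG · ED = -28224/937 ∩ 2·signedArea(CEB) = 22848/4685]
6. C_y = -1732/937  [CG · ED = -28224/937 ∩ 2·signedArea(CEB) = 22848/4685]
   → C = (-659/937, -1732/937)

C = (-659/937, -1732/937)
D = (-7079/937, -511/1874)
G = (-3851/937, 2300/937)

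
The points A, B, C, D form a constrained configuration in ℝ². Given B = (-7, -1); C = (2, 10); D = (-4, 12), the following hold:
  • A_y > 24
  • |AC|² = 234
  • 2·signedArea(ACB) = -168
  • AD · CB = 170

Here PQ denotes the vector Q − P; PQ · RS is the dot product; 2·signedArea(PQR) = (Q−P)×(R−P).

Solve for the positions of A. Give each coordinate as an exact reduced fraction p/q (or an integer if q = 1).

A = (-1, 25)

1. A_x = -1  [AD · CB = 170 ∩ 2·signedArea(ACB) = -168]
2. A_y = 25  [AD · CB = 170 ∩ 2·signedArea(ACB) = -168]
   → A = (-1, 25)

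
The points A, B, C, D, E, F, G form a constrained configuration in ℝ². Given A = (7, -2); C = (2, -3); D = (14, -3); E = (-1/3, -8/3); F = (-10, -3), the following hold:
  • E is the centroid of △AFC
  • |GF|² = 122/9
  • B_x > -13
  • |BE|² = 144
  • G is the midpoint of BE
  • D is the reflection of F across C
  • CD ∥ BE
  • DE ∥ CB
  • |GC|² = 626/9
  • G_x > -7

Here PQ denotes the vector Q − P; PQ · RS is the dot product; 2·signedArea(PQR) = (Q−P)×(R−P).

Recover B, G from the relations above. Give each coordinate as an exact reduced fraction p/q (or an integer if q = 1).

B = (-37/3, -8/3)
G = (-19/3, -8/3)

1. B_x = -37/3  [CD ∥ BE ∩ DE ∥ CB]
2. B_y = -8/3  [CD ∥ BE ∩ DE ∥ CB]
   → B = (-37/3, -8/3)
3. G_x = -19/3  [G is the midpoint of BE]
4. G_y = -8/3  [G is the midpoint of BE]
   → G = (-19/3, -8/3)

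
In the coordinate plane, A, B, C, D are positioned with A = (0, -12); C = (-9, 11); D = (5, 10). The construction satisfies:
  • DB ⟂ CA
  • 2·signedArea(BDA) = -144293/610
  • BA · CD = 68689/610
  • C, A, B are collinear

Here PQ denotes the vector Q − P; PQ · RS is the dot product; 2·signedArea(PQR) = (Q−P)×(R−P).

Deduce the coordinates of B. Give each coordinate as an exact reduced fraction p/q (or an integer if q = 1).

1. B_x = -4149/610  [C, A, B are collinear ∩ DB ⟂ CA]
2. B_y = 3283/610  [C, A, B are collinear ∩ DB ⟂ CA]
   → B = (-4149/610, 3283/610)

B = (-4149/610, 3283/610)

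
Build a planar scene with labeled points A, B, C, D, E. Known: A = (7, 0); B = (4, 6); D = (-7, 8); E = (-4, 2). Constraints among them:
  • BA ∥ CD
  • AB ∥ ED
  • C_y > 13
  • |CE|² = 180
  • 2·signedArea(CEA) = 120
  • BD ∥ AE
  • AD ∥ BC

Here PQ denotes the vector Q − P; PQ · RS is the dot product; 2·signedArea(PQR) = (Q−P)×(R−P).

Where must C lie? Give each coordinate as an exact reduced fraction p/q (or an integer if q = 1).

1. C_x = -10  [BA ∥ CD ∩ AD ∥ BC]
2. C_y = 14  [BA ∥ CD ∩ AD ∥ BC]
   → C = (-10, 14)

C = (-10, 14)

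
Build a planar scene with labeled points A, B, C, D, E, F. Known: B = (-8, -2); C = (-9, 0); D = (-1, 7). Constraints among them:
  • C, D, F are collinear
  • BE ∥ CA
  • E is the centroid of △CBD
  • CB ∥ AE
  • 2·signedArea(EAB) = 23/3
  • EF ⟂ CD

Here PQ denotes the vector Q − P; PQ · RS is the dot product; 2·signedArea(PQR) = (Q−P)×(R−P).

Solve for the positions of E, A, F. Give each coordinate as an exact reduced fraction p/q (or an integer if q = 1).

1. E_x = -6  [E is the centroid of △CBD]
2. E_y = 5/3  [E is the centroid of △CBD]
   → E = (-6, 5/3)
3. A_x = -7  [CB ∥ AE ∩ BE ∥ CA]
4. A_y = 11/3  [CB ∥ AE ∩ BE ∥ CA]
   → A = (-7, 11/3)
5. F_x = -2195/339  [C, D, F are collinear ∩ EF ⟂ CD]
6. F_y = 749/339  [C, D, F are collinear ∩ EF ⟂ CD]
   → F = (-2195/339, 749/339)

A = (-7, 11/3)
E = (-6, 5/3)
F = (-2195/339, 749/339)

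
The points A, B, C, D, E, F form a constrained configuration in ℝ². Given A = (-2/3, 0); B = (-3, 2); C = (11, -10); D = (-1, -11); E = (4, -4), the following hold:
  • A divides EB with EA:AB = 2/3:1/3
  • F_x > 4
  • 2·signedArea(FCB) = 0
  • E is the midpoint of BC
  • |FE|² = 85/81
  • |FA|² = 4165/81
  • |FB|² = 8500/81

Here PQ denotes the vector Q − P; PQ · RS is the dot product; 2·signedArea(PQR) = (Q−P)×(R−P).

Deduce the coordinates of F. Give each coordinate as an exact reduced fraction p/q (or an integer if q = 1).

F = (43/9, -14/3)

1. F_x = 43/9  [line -12·x + -14·y + -8 = 0 ∩ |FB|² = 8500/81]
2. F_y = -14/3  [line -12·x + -14·y + -8 = 0 ∩ |FB|² = 8500/81]
   → F = (43/9, -14/3)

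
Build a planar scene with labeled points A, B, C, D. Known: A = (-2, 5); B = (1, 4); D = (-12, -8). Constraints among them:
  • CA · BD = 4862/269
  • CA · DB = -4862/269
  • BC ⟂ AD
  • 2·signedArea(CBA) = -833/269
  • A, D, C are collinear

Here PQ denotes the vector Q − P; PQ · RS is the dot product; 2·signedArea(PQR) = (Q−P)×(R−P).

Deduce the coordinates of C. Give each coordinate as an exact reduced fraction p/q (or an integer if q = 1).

C = (-368/269, 1566/269)

1. C_x = -368/269  [A, D, C are collinear ∩ BC ⟂ AD]
2. C_y = 1566/269  [A, D, C are collinear ∩ BC ⟂ AD]
   → C = (-368/269, 1566/269)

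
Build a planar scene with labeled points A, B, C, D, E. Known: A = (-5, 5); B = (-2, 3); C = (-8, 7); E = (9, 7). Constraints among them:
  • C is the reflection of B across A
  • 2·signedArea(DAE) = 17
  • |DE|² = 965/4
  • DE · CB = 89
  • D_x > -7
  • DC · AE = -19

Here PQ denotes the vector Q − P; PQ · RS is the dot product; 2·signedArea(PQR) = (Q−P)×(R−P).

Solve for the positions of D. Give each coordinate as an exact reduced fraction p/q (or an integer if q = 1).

D = (-13/2, 6)

1. D_x = -13/2  [DC · AE = -19 ∩ 2·signedArea(DAE) = 17]
2. D_y = 6  [DC · AE = -19 ∩ 2·signedArea(DAE) = 17]
   → D = (-13/2, 6)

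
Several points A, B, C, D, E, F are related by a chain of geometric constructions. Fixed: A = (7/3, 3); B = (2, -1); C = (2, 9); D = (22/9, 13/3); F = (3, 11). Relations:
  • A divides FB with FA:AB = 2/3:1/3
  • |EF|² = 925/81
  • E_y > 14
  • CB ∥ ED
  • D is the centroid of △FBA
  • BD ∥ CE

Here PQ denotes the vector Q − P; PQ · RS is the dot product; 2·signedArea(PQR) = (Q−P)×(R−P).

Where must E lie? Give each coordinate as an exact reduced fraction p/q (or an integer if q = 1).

E = (22/9, 43/3)

1. E_x = 22/9  [CB ∥ ED ∩ BD ∥ CE]
2. E_y = 43/3  [CB ∥ ED ∩ BD ∥ CE]
   → E = (22/9, 43/3)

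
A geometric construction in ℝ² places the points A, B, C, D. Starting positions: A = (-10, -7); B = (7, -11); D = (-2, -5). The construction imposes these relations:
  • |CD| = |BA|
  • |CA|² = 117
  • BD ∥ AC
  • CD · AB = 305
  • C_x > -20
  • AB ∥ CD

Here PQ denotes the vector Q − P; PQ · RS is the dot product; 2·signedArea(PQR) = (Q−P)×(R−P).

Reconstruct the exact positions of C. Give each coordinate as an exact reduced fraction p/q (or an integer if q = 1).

C = (-19, -1)

1. C_x = -19  [AB ∥ CD ∩ BD ∥ AC]
2. C_y = -1  [AB ∥ CD ∩ BD ∥ AC]
   → C = (-19, -1)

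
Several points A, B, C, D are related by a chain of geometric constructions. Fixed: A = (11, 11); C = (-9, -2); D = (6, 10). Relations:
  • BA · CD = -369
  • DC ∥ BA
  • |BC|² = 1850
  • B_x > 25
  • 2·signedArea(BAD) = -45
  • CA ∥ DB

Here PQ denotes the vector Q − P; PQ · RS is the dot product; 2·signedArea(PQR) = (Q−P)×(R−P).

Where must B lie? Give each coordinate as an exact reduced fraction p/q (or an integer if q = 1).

B = (26, 23)

1. B_x = 26  [DC ∥ BA ∩ CA ∥ DB]
2. B_y = 23  [DC ∥ BA ∩ CA ∥ DB]
   → B = (26, 23)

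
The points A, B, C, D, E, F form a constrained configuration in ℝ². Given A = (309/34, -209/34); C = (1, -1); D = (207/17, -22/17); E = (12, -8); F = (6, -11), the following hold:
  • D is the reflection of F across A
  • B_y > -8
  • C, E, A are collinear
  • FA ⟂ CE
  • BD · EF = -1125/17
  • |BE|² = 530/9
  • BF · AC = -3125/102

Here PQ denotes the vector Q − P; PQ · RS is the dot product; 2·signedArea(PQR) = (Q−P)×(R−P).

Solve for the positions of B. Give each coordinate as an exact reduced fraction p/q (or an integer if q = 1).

1. B_x = 13/3  [BD · EF = -1125/17 ∩ BF · AC = -3125/102]
2. B_y = -23/3  [BD · EF = -1125/17 ∩ BF · AC = -3125/102]
   → B = (13/3, -23/3)

B = (13/3, -23/3)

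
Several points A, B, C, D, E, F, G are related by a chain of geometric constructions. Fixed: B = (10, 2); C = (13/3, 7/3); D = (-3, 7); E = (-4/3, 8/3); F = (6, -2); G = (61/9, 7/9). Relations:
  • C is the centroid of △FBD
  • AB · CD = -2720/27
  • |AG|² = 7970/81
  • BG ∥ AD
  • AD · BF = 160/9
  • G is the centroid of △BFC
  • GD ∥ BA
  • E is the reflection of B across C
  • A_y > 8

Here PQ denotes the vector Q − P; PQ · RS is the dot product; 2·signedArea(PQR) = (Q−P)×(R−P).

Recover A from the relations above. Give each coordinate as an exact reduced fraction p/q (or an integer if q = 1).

A = (2/9, 74/9)

1. A_x = 2/9  [BG ∥ AD ∩ GD ∥ BA]
2. A_y = 74/9  [BG ∥ AD ∩ GD ∥ BA]
   → A = (2/9, 74/9)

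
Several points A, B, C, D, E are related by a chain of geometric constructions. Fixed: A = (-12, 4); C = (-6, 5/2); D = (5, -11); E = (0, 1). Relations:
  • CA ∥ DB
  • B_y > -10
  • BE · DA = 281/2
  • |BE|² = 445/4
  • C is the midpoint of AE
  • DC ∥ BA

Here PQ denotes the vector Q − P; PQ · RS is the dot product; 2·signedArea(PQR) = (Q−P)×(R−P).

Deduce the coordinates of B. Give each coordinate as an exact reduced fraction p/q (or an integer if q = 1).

1. B_x = -1  [DC ∥ BA ∩ CA ∥ DB]
2. B_y = -19/2  [DC ∥ BA ∩ CA ∥ DB]
   → B = (-1, -19/2)

B = (-1, -19/2)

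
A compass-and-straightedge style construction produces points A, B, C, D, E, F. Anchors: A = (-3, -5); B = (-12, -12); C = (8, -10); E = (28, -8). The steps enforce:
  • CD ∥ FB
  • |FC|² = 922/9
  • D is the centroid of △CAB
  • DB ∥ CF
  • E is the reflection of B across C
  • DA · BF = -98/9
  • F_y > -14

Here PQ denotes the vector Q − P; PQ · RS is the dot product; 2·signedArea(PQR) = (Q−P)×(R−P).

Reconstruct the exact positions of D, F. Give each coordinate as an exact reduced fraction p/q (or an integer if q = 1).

D = (-7/3, -9)
F = (-5/3, -13)

1. D_x = -7/3  [D is the centroid of △CAB]
2. D_y = -9  [D is the centroid of △CAB]
   → D = (-7/3, -9)
3. F_x = -5/3  [CD ∥ FB ∩ DB ∥ CF]
4. F_y = -13  [CD ∥ FB ∩ DB ∥ CF]
   → F = (-5/3, -13)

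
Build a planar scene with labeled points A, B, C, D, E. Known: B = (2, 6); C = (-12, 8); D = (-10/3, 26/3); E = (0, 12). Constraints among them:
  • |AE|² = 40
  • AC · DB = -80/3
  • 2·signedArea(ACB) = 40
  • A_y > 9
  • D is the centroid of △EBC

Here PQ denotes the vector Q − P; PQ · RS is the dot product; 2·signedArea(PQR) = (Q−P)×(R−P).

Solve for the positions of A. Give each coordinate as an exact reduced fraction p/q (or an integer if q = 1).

A = (-6, 10)

1. A_x = -6  [2·signedArea(ACB) = 40 ∩ AC · DB = -80/3]
2. A_y = 10  [2·signedArea(ACB) = 40 ∩ AC · DB = -80/3]
   → A = (-6, 10)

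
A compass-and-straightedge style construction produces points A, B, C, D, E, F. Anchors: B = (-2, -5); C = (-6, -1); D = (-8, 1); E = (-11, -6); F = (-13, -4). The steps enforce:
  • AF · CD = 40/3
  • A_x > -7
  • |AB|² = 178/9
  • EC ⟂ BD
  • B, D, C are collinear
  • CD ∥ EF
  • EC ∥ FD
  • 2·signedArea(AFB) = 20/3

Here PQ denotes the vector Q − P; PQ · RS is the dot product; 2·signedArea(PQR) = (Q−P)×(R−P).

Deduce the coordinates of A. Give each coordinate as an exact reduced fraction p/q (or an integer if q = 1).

1. A_x = -19/3  [2·signedArea(AFB) = 20/3 ∩ AF · CD = 40/3]
2. A_y = -4  [2·signedArea(AFB) = 20/3 ∩ AF · CD = 40/3]
   → A = (-19/3, -4)

A = (-19/3, -4)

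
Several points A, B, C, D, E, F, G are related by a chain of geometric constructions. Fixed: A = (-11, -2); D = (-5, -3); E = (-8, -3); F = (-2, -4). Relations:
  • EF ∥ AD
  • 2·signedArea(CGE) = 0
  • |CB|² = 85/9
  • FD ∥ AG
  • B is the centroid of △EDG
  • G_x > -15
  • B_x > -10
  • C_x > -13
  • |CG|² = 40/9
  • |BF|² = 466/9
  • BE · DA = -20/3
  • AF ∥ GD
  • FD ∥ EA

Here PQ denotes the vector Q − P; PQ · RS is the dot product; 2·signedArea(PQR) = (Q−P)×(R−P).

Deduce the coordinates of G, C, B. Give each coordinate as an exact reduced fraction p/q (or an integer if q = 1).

1. G_x = -14  [AF ∥ GD ∩ FD ∥ AG]
2. G_y = -1  [AF ∥ GD ∩ FD ∥ AG]
   → G = (-14, -1)
3. C_x = -12  [line 2·x + 6·y + 34 = 0 ∩ |CG|² = 40/9]
4. C_y = -5/3  [line 2·x + 6·y + 34 = 0 ∩ |CG|² = 40/9]
   → C = (-12, -5/3)
5. B_x = -9  [B is the centroid of △EDG]
6. B_y = -7/3  [B is the centroid of △EDG]
   → B = (-9, -7/3)

B = (-9, -7/3)
C = (-12, -5/3)
G = (-14, -1)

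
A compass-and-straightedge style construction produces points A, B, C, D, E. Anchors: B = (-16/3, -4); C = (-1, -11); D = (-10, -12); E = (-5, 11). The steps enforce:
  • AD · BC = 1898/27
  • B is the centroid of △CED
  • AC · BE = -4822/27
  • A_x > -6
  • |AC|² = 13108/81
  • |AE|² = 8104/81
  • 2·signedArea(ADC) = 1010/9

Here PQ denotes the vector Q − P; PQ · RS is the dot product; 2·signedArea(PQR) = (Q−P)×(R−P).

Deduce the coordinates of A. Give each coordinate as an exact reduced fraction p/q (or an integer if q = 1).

1. A_x = -47/9  [AC · BE = -4822/27 ∩ 2·signedArea(ADC) = 1010/9]
2. A_y = 1  [AC · BE = -4822/27 ∩ 2·signedArea(ADC) = 1010/9]
   → A = (-47/9, 1)

A = (-47/9, 1)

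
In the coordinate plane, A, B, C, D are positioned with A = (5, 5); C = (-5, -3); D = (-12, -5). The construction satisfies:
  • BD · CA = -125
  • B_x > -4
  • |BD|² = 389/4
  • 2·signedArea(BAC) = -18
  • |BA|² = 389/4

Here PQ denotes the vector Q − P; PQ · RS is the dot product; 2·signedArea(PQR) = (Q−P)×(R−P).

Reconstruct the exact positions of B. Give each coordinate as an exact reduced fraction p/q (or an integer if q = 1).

1. B_x = -7/2  [BD · CA = -125 ∩ 2·signedArea(BAC) = -18]
2. B_y = 0  [BD · CA = -125 ∩ 2·signedArea(BAC) = -18]
   → B = (-7/2, 0)

B = (-7/2, 0)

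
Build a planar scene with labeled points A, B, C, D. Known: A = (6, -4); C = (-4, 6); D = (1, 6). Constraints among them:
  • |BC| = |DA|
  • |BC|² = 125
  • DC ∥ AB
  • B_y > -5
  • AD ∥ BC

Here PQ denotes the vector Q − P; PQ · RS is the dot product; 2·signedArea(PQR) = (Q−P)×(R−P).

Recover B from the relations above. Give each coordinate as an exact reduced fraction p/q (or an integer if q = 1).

1. B_x = 1  [AD ∥ BC ∩ DC ∥ AB]
2. B_y = -4  [AD ∥ BC ∩ DC ∥ AB]
   → B = (1, -4)

B = (1, -4)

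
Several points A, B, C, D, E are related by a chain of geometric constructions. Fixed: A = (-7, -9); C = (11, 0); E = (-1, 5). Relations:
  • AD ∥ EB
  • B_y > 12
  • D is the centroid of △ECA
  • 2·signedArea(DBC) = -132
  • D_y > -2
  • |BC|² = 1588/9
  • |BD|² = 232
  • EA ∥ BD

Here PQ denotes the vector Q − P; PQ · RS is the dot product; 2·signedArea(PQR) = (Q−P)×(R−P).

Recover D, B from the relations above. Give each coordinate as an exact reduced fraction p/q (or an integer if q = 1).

B = (7, 38/3)
D = (1, -4/3)

1. D_x = 1  [D is the centroid of △ECA]
2. D_y = -4/3  [D is the centroid of △ECA]
   → D = (1, -4/3)
3. B_x = 7  [EA ∥ BD ∩ AD ∥ EB]
4. B_y = 38/3  [EA ∥ BD ∩ AD ∥ EB]
   → B = (7, 38/3)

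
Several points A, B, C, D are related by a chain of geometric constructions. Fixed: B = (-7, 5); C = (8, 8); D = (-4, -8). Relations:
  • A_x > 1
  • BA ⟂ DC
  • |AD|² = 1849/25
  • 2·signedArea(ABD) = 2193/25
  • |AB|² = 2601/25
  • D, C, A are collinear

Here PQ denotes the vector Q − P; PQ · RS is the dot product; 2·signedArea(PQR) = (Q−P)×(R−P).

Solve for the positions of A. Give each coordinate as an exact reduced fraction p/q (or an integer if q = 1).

A = (29/25, -28/25)

1. A_x = 29/25  [D, C, A are collinear ∩ BA ⟂ DC]
2. A_y = -28/25  [D, C, A are collinear ∩ BA ⟂ DC]
   → A = (29/25, -28/25)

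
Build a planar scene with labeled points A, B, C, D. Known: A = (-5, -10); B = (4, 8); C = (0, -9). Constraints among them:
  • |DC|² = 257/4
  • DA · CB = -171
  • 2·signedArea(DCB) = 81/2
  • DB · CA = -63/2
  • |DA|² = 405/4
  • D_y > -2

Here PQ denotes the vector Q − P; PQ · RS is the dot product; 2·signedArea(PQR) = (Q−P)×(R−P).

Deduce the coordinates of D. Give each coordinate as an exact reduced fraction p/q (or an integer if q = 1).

D = (-1/2, -1)

1. D_x = -1/2  [DB · CA = -63/2 ∩ DA · CB = -171]
2. D_y = -1  [DB · CA = -63/2 ∩ DA · CB = -171]
   → D = (-1/2, -1)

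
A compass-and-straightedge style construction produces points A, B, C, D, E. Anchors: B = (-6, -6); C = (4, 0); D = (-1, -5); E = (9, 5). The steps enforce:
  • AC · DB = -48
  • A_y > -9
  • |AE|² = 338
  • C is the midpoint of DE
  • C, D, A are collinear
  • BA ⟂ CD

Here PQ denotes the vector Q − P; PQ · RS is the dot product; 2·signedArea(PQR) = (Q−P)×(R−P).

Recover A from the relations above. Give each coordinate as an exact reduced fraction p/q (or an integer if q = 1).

A = (-4, -8)

1. A_x = -4  [C, D, A are collinear ∩ BA ⟂ CD]
2. A_y = -8  [C, D, A are collinear ∩ BA ⟂ CD]
   → A = (-4, -8)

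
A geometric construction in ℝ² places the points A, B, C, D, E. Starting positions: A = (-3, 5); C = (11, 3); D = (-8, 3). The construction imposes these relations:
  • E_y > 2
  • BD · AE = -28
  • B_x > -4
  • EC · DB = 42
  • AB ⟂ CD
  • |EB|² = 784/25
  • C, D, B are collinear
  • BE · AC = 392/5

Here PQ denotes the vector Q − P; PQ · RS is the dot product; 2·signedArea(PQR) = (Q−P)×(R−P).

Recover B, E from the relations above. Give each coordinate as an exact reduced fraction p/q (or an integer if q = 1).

1. B_x = -3  [C, D, B are collinear ∩ AB ⟂ CD]
2. B_y = 3  [C, D, B are collinear ∩ AB ⟂ CD]
   → B = (-3, 3)
3. E_x = 13/5  [EC · DB = 42 ∩ BE · AC = 392/5]
4. E_y = 3  [EC · DB = 42 ∩ BE · AC = 392/5]
   → E = (13/5, 3)

B = (-3, 3)
E = (13/5, 3)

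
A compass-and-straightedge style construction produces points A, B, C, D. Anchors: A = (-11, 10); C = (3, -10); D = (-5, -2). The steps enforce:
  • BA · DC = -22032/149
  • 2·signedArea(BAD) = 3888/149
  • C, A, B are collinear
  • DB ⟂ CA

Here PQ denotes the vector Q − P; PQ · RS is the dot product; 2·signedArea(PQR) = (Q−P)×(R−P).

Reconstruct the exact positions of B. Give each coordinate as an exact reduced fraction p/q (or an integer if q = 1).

B = (-505/149, -130/149)

1. B_x = -505/149  [C, A, B are collinear ∩ DB ⟂ CA]
2. B_y = -130/149  [C, A, B are collinear ∩ DB ⟂ CA]
   → B = (-505/149, -130/149)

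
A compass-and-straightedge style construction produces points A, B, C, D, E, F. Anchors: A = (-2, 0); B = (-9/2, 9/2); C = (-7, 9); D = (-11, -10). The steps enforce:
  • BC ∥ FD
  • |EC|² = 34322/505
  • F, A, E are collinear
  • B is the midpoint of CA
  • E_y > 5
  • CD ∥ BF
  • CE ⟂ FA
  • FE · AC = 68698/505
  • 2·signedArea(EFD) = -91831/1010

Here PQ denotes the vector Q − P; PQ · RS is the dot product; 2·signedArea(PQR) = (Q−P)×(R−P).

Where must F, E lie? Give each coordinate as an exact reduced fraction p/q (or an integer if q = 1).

1. F_x = -17/2  [BC ∥ FD ∩ CD ∥ BF]
2. F_y = -29/2  [BC ∥ FD ∩ CD ∥ BF]
   → F = (-17/2, -29/2)
3. E_x = 264/505  [F, A, E are collinear ∩ CE ⟂ FA]
4. E_y = 2842/505  [F, A, E are collinear ∩ CE ⟂ FA]
   → E = (264/505, 2842/505)

E = (264/505, 2842/505)
F = (-17/2, -29/2)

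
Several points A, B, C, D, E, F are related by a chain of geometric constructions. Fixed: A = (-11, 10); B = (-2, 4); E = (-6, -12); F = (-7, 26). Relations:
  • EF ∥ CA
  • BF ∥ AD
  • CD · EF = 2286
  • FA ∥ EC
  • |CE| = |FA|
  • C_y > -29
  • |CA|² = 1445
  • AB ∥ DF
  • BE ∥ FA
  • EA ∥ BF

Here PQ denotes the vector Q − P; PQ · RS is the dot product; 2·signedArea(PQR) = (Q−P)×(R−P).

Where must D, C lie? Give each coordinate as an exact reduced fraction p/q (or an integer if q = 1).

1. D_x = -16  [AB ∥ DF ∩ BF ∥ AD]
2. D_y = 32  [AB ∥ DF ∩ BF ∥ AD]
   → D = (-16, 32)
3. C_x = -10  [EF ∥ CA ∩ FA ∥ EC]
4. C_y = -28  [EF ∥ CA ∩ FA ∥ EC]
   → C = (-10, -28)

C = (-10, -28)
D = (-16, 32)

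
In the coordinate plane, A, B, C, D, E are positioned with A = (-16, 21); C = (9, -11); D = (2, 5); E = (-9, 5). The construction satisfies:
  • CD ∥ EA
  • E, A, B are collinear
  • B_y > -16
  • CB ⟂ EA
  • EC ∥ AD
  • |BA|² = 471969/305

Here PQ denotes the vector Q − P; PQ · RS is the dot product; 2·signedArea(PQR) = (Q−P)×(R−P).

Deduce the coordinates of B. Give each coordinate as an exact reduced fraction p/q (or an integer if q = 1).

1. B_x = -71/305  [E, A, B are collinear ∩ CB ⟂ EA]
2. B_y = -4587/305  [E, A, B are collinear ∩ CB ⟂ EA]
   → B = (-71/305, -4587/305)

B = (-71/305, -4587/305)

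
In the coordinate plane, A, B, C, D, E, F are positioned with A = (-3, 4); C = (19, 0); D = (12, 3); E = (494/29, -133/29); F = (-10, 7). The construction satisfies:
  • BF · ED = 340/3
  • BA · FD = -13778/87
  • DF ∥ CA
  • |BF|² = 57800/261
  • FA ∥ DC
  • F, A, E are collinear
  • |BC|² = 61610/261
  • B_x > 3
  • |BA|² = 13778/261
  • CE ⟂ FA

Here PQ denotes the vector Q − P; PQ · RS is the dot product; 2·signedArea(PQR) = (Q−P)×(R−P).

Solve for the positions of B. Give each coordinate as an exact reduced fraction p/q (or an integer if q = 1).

1. B_x = 320/87  [BF · ED = 340/3 ∩ BA · FD = -13778/87]
2. B_y = 33/29  [BF · ED = 340/3 ∩ BA · FD = -13778/87]
   → B = (320/87, 33/29)

B = (320/87, 33/29)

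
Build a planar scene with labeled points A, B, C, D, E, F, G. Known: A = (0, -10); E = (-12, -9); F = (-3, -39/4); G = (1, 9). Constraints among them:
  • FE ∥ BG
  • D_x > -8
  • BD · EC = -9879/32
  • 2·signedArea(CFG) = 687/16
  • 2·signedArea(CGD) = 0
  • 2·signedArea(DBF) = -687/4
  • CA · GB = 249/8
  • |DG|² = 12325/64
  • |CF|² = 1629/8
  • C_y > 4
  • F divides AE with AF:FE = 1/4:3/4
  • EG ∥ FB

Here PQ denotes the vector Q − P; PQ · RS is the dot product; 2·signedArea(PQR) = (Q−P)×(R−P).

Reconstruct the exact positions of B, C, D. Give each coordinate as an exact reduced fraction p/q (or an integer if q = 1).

B = (10, 33/4)
C = (-9/4, 9/2)
D = (-57/8, -9/4)

1. B_x = 10  [FE ∥ BG ∩ EG ∥ FB]
2. B_y = 33/4  [FE ∥ BG ∩ EG ∥ FB]
   → B = (10, 33/4)
3. C_x = -9/4  [CA · GB = 249/8 ∩ 2·signedArea(CFG) = 687/16]
4. C_y = 9/2  [CA · GB = 249/8 ∩ 2·signedArea(CFG) = 687/16]
   → C = (-9/4, 9/2)
5. D_x = -57/8  [2·signedArea(CGD) = 0 ∩ BD · EC = -9879/32]
6. D_y = -9/4  [2·signedArea(CGD) = 0 ∩ BD · EC = -9879/32]
   → D = (-57/8, -9/4)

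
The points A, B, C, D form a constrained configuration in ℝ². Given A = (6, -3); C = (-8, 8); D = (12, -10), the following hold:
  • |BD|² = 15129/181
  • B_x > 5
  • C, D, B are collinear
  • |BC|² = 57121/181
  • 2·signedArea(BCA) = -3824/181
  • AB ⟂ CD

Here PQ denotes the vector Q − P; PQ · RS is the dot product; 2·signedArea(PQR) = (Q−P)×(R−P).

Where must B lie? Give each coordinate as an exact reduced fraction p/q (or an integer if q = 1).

1. B_x = 942/181  [C, D, B are collinear ∩ AB ⟂ CD]
2. B_y = -703/181  [C, D, B are collinear ∩ AB ⟂ CD]
   → B = (942/181, -703/181)

B = (942/181, -703/181)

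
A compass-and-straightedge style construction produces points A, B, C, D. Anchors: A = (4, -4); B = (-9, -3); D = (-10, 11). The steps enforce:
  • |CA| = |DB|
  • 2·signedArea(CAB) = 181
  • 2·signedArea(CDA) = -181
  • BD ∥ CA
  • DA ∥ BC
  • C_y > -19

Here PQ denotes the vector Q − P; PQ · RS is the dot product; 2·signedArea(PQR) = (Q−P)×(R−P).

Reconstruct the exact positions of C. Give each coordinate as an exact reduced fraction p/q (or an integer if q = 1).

1. C_x = 5  [BD ∥ CA ∩ DA ∥ BC]
2. C_y = -18  [BD ∥ CA ∩ DA ∥ BC]
   → C = (5, -18)

C = (5, -18)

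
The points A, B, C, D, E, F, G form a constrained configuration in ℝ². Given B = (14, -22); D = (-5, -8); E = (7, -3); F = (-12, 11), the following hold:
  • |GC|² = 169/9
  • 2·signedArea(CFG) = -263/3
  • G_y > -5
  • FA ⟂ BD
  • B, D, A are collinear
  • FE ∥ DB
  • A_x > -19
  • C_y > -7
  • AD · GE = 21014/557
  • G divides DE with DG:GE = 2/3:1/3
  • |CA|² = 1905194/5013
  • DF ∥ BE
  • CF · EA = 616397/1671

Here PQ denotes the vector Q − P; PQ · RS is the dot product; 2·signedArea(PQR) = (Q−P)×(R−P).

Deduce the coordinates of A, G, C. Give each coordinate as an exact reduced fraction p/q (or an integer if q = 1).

1. A_x = -10366/557  [B, D, A are collinear ∩ FA ⟂ BD]
2. A_y = 1130/557  [B, D, A are collinear ∩ FA ⟂ BD]
   → A = (-10366/557, 1130/557)
3. G_x = 3  [G divides DE with DG:GE = 2/3:1/3]
4. G_y = -14/3  [G divides DE with DG:GE = 2/3:1/3]
   → G = (3, -14/3)
5. C_x = -1  [CF · EA = 616397/1671 ∩ 2·signedArea(CFG) = -263/3]
6. C_y = -19/3  [CF · EA = 616397/1671 ∩ 2·signedArea(CFG) = -263/3]
   → C = (-1, -19/3)

A = (-10366/557, 1130/557)
C = (-1, -19/3)
G = (3, -14/3)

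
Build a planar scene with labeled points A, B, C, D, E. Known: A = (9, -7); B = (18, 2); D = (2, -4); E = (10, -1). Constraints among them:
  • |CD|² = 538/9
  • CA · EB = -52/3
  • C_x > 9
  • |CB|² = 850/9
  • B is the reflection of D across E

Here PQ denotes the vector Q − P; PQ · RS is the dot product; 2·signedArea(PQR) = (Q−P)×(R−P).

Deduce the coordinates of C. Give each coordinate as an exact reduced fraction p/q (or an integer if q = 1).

1. C_x = 29/3  [line -8·x + -3·y + 205/3 = 0 ∩ |CD|² = 538/9]
2. C_y = -3  [line -8·x + -3·y + 205/3 = 0 ∩ |CD|² = 538/9]
   → C = (29/3, -3)

C = (29/3, -3)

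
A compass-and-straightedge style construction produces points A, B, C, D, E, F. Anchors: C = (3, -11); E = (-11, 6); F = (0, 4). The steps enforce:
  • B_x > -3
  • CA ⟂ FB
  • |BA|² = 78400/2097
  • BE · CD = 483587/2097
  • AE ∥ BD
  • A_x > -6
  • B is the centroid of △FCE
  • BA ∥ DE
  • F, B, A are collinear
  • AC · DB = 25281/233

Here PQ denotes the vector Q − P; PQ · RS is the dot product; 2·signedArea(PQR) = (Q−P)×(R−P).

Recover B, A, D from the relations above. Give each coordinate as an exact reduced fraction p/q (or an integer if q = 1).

1. B_x = -8/3  [B is the centroid of △FCE]
2. B_y = -1/3  [B is the centroid of △FCE]
   → B = (-8/3, -1/3)
3. A_x = -1368/233  [F, B, A are collinear ∩ CA ⟂ FB]
4. A_y = -1291/233  [F, B, A are collinear ∩ CA ⟂ FB]
   → A = (-1368/233, -1291/233)
5. D_x = -5449/699  [BA ∥ DE ∩ AE ∥ BD]
6. D_y = 7834/699  [BA ∥ DE ∩ AE ∥ BD]
   → D = (-5449/699, 7834/699)

A = (-1368/233, -1291/233)
B = (-8/3, -1/3)
D = (-5449/699, 7834/699)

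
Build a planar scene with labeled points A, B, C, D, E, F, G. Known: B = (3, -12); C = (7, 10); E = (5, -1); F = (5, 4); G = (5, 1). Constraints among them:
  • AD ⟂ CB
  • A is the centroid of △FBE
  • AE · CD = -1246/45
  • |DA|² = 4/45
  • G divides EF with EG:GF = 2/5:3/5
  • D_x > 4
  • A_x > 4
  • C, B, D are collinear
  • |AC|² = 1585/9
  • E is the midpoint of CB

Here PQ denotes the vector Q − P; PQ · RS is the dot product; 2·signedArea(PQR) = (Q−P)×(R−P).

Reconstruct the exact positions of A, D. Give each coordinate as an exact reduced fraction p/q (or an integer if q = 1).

A = (13/3, -3)
D = (347/75, -229/75)

1. A_x = 13/3  [A is the centroid of △FBE]
2. A_y = -3  [A is the centroid of △FBE]
   → A = (13/3, -3)
3. D_x = 347/75  [C, B, D are collinear ∩ AD ⟂ CB]
4. D_y = -229/75  [C, B, D are collinear ∩ AD ⟂ CB]
   → D = (347/75, -229/75)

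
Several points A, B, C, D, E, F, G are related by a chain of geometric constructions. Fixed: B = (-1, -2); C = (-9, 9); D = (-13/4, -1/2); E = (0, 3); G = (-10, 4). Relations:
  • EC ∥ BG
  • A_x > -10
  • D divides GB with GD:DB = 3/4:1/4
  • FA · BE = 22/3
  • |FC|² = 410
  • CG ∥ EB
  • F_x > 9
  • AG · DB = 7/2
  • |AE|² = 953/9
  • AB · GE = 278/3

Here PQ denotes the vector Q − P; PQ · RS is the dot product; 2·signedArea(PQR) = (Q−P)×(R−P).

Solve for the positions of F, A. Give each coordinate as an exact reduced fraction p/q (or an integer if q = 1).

1. A_x = -28/3  [AB · GE = 278/3 ∩ AG · DB = 7/2]
2. A_y = 22/3  [AB · GE = 278/3 ∩ AG · DB = 7/2]
   → A = (-28/3, 22/3)
3. F_x = 10  [line -1·x + -5·y + 20 = 0 ∩ |FC|² = 410]
4. F_y = 2  [line -1·x + -5·y + 20 = 0 ∩ |FC|² = 410]
   → F = (10, 2)

A = (-28/3, 22/3)
F = (10, 2)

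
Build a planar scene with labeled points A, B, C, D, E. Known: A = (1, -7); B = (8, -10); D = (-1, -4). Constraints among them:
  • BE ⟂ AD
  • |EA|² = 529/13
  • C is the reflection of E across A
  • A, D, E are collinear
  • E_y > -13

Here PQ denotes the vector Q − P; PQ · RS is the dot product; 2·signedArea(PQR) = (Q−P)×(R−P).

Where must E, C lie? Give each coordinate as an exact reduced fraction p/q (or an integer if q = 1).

1. E_x = 59/13  [A, D, E are collinear ∩ BE ⟂ AD]
2. E_y = -160/13  [A, D, E are collinear ∩ BE ⟂ AD]
   → E = (59/13, -160/13)
3. C_x = -33/13  [C is the reflection of E across A]
4. C_y = -22/13  [C is the reflection of E across A]
   → C = (-33/13, -22/13)

C = (-33/13, -22/13)
E = (59/13, -160/13)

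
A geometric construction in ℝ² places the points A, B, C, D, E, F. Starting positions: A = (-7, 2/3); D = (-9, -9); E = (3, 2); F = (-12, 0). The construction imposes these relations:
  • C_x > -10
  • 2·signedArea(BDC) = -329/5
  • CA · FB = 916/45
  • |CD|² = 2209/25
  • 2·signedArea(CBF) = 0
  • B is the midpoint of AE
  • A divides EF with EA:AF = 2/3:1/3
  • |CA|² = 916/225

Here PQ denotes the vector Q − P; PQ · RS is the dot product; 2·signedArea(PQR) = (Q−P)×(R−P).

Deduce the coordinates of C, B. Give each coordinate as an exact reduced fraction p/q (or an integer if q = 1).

B = (-2, 4/3)
C = (-9, 2/5)

1. B_x = -2  [B is the midpoint of AE]
2. B_y = 4/3  [B is the midpoint of AE]
   → B = (-2, 4/3)
3. C_x = -9  [2·signedArea(CBF) = 0 ∩ CA · FB = 916/45]
4. C_y = 2/5  [2·signedArea(CBF) = 0 ∩ CA · FB = 916/45]
   → C = (-9, 2/5)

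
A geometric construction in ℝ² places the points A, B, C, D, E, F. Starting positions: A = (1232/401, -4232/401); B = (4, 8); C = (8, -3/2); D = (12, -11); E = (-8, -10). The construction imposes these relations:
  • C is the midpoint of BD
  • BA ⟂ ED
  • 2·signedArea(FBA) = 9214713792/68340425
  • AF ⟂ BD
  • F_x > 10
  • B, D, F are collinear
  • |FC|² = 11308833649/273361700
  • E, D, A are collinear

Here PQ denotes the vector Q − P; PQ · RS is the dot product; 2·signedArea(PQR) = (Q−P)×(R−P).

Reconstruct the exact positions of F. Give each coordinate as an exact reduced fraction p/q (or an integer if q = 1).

1. F_x = 1788772/170425  [B, D, F are collinear ∩ AF ⟂ BD]
2. F_y = -1265896/170425  [B, D, F are collinear ∩ AF ⟂ BD]
   → F = (1788772/170425, -1265896/170425)

F = (1788772/170425, -1265896/170425)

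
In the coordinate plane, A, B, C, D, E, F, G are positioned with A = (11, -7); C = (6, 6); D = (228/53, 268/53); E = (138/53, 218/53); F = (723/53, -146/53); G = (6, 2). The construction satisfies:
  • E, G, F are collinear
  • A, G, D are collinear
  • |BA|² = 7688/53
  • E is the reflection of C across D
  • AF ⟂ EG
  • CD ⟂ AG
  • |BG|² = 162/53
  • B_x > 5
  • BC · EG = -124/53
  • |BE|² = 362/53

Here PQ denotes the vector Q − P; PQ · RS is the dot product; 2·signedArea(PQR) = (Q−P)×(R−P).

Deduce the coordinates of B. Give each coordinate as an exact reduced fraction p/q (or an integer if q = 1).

B = (273/53, 187/53)

1. B_x = 273/53  [line -180/53·x + 112/53·y + 532/53 = 0 ∩ |BA|² = 7688/53]
2. B_y = 187/53  [line -180/53·x + 112/53·y + 532/53 = 0 ∩ |BA|² = 7688/53]
   → B = (273/53, 187/53)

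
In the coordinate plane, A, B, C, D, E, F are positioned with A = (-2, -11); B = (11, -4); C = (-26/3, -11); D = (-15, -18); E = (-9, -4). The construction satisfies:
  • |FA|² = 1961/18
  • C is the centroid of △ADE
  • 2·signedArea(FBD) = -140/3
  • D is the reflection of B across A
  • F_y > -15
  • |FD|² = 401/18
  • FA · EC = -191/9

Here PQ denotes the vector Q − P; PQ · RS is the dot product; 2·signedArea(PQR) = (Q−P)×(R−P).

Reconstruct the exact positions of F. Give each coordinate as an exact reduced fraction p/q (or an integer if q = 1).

F = (-71/6, -29/2)

1. F_x = -71/6  [2·signedArea(FBD) = -140/3 ∩ FA · EC = -191/9]
2. F_y = -29/2  [2·signedArea(FBD) = -140/3 ∩ FA · EC = -191/9]
   → F = (-71/6, -29/2)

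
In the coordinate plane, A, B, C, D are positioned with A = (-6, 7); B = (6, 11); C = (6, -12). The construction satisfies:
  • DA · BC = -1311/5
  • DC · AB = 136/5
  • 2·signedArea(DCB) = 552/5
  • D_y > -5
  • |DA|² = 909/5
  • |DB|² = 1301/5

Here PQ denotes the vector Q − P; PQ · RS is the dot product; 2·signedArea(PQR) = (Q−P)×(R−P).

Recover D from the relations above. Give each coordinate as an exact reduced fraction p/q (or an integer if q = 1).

D = (6/5, -22/5)

1. D_x = 6/5  [DC · AB = 136/5 ∩ 2·signedArea(DCB) = 552/5]
2. D_y = -22/5  [DC · AB = 136/5 ∩ 2·signedArea(DCB) = 552/5]
   → D = (6/5, -22/5)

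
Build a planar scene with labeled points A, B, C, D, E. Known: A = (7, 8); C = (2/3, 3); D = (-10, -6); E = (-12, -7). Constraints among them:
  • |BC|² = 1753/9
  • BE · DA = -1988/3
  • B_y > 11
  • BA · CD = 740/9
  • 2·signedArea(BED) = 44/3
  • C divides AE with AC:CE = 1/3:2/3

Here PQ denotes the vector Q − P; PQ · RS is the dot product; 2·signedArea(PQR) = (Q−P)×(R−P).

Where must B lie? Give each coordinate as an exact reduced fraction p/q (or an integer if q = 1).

1. B_x = 34/3  [2·signedArea(BED) = 44/3 ∩ BE · DA = -1988/3]
2. B_y = 12  [2·signedArea(BED) = 44/3 ∩ BE · DA = -1988/3]
   → B = (34/3, 12)

B = (34/3, 12)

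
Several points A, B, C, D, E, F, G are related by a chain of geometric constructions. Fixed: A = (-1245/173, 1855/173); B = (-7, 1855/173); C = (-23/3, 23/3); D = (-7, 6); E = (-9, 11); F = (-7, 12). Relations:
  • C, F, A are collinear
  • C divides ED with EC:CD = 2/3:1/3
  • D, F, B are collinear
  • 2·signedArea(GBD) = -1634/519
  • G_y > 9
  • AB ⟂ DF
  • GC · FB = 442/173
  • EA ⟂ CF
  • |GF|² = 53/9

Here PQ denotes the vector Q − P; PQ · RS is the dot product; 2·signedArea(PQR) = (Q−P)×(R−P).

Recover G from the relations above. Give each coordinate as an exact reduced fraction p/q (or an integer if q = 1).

1. G_x = -23/3  [GC · FB = 442/173 ∩ 2·signedArea(GBD) = -1634/519]
2. G_y = 29/3  [GC · FB = 442/173 ∩ 2·signedArea(GBD) = -1634/519]
   → G = (-23/3, 29/3)

G = (-23/3, 29/3)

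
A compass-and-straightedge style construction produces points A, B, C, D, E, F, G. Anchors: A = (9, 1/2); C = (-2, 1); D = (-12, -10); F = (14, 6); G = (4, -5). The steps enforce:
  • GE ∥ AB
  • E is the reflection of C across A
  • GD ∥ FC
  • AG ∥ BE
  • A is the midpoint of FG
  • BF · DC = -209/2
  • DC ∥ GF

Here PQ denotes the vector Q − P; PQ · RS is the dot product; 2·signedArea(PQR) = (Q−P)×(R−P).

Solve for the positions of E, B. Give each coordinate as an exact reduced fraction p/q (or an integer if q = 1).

1. E_x = 20  [E is the reflection of C across A]
2. E_y = 0  [E is the reflection of C across A]
   → E = (20, 0)
3. B_x = 25  [AG ∥ BE ∩ GE ∥ AB]
4. B_y = 11/2  [AG ∥ BE ∩ GE ∥ AB]
   → B = (25, 11/2)

B = (25, 11/2)
E = (20, 0)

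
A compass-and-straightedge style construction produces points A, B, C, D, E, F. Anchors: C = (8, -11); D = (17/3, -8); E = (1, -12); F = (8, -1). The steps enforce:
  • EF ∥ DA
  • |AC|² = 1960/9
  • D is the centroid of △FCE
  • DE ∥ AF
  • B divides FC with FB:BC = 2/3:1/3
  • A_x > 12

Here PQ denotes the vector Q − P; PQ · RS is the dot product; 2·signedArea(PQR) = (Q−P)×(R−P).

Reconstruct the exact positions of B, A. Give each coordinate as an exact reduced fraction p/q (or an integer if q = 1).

1. B_x = 8  [B divides FC with FB:BC = 2/3:1/3]
2. B_y = -23/3  [B divides FC with FB:BC = 2/3:1/3]
   → B = (8, -23/3)
3. A_x = 38/3  [DE ∥ AF ∩ EF ∥ DA]
4. A_y = 3  [DE ∥ AF ∩ EF ∥ DA]
   → A = (38/3, 3)

A = (38/3, 3)
B = (8, -23/3)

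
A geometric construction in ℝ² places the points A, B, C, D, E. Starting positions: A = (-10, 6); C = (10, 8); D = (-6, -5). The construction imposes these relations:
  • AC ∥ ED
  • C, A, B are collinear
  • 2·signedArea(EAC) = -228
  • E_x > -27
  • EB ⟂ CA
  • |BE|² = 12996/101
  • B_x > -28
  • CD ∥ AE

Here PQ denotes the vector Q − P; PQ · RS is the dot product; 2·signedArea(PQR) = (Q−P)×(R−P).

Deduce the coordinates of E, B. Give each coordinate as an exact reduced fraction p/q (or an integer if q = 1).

1. E_x = -26  [AC ∥ ED ∩ CD ∥ AE]
2. E_y = -7  [AC ∥ ED ∩ CD ∥ AE]
   → E = (-26, -7)
3. B_x = -2740/101  [C, A, B are collinear ∩ EB ⟂ CA]
4. B_y = 433/101  [C, A, B are collinear ∩ EB ⟂ CA]
   → B = (-2740/101, 433/101)

B = (-2740/101, 433/101)
E = (-26, -7)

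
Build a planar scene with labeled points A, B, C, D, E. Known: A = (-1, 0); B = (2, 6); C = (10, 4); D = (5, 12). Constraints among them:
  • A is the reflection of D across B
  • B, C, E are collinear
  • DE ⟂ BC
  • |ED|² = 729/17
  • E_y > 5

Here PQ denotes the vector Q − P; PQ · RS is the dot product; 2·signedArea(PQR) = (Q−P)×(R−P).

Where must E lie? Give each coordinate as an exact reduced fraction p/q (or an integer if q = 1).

1. E_x = 58/17  [B, C, E are collinear ∩ DE ⟂ BC]
2. E_y = 96/17  [B, C, E are collinear ∩ DE ⟂ BC]
   → E = (58/17, 96/17)

E = (58/17, 96/17)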